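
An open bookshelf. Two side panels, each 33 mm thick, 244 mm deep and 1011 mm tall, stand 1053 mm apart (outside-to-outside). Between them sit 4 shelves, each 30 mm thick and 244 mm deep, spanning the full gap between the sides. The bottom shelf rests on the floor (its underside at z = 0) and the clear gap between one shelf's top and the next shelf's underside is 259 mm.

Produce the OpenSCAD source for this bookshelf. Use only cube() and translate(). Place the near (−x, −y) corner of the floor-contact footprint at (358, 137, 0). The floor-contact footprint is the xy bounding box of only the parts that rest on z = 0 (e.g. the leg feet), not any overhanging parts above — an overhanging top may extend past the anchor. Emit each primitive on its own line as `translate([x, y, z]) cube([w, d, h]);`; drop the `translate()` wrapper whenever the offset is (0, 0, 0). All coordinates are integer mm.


translate([358, 137, 0]) cube([33, 244, 1011]);
translate([1378, 137, 0]) cube([33, 244, 1011]);
translate([391, 137, 0]) cube([987, 244, 30]);
translate([391, 137, 289]) cube([987, 244, 30]);
translate([391, 137, 578]) cube([987, 244, 30]);
translate([391, 137, 867]) cube([987, 244, 30]);


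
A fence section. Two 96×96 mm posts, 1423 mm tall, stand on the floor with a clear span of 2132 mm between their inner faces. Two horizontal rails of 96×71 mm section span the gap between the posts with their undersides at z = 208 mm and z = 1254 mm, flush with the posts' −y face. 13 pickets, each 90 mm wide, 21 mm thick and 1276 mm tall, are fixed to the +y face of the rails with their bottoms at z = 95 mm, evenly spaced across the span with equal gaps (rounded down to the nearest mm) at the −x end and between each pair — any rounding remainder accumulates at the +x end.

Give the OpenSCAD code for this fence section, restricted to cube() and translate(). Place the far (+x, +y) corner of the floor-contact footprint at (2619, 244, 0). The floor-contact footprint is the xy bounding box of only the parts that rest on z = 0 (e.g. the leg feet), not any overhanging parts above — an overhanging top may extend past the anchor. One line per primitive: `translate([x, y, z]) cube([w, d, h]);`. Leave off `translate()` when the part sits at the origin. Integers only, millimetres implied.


translate([295, 148, 0]) cube([96, 96, 1423]);
translate([2523, 148, 0]) cube([96, 96, 1423]);
translate([391, 148, 208]) cube([2132, 96, 71]);
translate([391, 148, 1254]) cube([2132, 96, 71]);
translate([459, 244, 95]) cube([90, 21, 1276]);
translate([617, 244, 95]) cube([90, 21, 1276]);
translate([775, 244, 95]) cube([90, 21, 1276]);
translate([933, 244, 95]) cube([90, 21, 1276]);
translate([1091, 244, 95]) cube([90, 21, 1276]);
translate([1249, 244, 95]) cube([90, 21, 1276]);
translate([1407, 244, 95]) cube([90, 21, 1276]);
translate([1565, 244, 95]) cube([90, 21, 1276]);
translate([1723, 244, 95]) cube([90, 21, 1276]);
translate([1881, 244, 95]) cube([90, 21, 1276]);
translate([2039, 244, 95]) cube([90, 21, 1276]);
translate([2197, 244, 95]) cube([90, 21, 1276]);
translate([2355, 244, 95]) cube([90, 21, 1276]);


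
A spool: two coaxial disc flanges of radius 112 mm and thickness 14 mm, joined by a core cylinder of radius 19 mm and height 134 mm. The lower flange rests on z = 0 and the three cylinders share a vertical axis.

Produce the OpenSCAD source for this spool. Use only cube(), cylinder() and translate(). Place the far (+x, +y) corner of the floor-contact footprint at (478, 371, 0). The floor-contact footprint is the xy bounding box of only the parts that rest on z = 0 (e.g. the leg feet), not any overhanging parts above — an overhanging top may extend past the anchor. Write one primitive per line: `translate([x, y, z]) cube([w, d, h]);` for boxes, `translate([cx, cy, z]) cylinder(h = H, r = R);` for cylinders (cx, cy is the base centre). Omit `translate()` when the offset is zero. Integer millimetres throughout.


translate([366, 259, 0]) cylinder(h = 14, r = 112);
translate([366, 259, 14]) cylinder(h = 134, r = 19);
translate([366, 259, 148]) cylinder(h = 14, r = 112);


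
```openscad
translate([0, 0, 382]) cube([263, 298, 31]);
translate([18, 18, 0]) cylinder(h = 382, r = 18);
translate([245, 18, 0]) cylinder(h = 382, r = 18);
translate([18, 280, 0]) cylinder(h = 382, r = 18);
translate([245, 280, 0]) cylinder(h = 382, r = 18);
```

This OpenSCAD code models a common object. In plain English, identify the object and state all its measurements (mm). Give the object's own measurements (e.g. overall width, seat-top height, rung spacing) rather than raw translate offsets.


A simple wooden stool: a rectangular seat 263 mm (x) by 298 mm (y), 31 mm thick, top face at z = 413 mm, on four round legs, each 36 mm in diameter. The legs rest on z = 0, each leg's axis is inset half a diameter from the nearest pair of seat edges (so the leg's bounding box is flush with the corner).


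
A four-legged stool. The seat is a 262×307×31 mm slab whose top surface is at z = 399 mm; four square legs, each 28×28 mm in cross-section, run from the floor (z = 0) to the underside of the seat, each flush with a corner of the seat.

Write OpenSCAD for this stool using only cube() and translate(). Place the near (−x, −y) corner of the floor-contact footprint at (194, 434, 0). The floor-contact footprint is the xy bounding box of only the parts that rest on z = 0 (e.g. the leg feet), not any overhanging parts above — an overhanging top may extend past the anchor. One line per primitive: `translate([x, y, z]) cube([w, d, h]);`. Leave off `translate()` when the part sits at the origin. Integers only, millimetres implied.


// leg_h = 399 - 31 = 368
translate([194, 434, 368]) cube([262, 307, 31]);
translate([194, 434, 0]) cube([28, 28, 368]);
translate([428, 434, 0]) cube([28, 28, 368]);
translate([194, 713, 0]) cube([28, 28, 368]);
translate([428, 713, 0]) cube([28, 28, 368]);


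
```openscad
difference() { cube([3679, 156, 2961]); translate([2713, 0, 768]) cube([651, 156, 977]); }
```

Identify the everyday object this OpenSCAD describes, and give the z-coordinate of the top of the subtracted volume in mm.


A wall with a window opening. The window head height is 1745 mm.

A wall with a rectangular opening subtracted — a window. Sill at z = 768, opening 977 mm tall, so the head is at 768 + 977 = 1745 mm.


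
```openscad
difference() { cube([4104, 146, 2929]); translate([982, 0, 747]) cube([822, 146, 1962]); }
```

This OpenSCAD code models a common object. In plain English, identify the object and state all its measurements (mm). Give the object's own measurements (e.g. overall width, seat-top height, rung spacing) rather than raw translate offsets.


A wall 4104 mm long (x), 146 mm thick (y), 2929 mm tall, with a rectangular window opening cut through it. The opening is 822 mm wide and 1962 mm tall; its sill is at z = 747 mm and its near (−x) edge is 982 mm from the wall's −x end. The opening passes through the full wall thickness.


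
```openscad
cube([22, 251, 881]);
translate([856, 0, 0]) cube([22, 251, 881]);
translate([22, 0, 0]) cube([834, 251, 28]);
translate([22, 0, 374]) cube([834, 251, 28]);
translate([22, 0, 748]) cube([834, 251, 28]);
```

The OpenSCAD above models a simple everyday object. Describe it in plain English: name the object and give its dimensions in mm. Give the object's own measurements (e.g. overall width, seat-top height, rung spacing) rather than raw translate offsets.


An open bookshelf. Two side panels, each 22 mm thick, 251 mm deep and 881 mm tall, stand 878 mm apart (outside-to-outside). Between them sit 3 shelves, each 28 mm thick and 251 mm deep, spanning the full gap between the sides. The bottom shelf rests on the floor (its underside at z = 0) and the clear gap between one shelf's top and the next shelf's underside is 346 mm.


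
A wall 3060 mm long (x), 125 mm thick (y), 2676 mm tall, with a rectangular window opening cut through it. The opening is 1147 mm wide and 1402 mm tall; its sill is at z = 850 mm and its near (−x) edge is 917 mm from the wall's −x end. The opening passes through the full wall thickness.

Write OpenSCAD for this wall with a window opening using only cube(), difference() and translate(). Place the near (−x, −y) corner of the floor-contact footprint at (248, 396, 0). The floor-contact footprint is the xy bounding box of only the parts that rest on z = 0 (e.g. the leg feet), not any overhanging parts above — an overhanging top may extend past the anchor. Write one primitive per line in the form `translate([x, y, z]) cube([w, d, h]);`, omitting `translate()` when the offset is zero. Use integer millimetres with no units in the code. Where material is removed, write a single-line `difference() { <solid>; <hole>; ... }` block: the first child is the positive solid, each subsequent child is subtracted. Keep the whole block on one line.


difference() { translate([248, 396, 0]) cube([3060, 125, 2676]); translate([1165, 396, 850]) cube([1147, 125, 1402]); }


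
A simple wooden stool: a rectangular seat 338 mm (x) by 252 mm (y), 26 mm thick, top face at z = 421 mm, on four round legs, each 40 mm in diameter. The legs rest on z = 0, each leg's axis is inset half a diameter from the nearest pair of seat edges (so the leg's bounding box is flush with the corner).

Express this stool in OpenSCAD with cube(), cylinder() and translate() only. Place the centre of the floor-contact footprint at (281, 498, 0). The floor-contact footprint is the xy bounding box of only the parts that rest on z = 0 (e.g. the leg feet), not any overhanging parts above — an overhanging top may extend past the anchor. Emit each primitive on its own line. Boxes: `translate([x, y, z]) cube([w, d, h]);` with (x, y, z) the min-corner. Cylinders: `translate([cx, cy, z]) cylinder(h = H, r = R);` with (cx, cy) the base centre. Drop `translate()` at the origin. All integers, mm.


// leg_h = 421 - 26 = 395
translate([112, 372, 395]) cube([338, 252, 26]);
translate([132, 392, 0]) cylinder(h = 395, r = 20);
translate([430, 392, 0]) cylinder(h = 395, r = 20);
translate([132, 604, 0]) cylinder(h = 395, r = 20);
translate([430, 604, 0]) cylinder(h = 395, r = 20);


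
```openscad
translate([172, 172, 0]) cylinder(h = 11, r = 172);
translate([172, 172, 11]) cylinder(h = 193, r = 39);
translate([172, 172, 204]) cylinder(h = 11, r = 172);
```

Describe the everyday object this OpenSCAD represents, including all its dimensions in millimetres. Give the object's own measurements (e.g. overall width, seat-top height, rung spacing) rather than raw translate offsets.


A spool: two coaxial disc flanges of radius 172 mm and thickness 11 mm, joined by a core cylinder of radius 39 mm and height 193 mm. The lower flange rests on z = 0 and the three cylinders share a vertical axis.


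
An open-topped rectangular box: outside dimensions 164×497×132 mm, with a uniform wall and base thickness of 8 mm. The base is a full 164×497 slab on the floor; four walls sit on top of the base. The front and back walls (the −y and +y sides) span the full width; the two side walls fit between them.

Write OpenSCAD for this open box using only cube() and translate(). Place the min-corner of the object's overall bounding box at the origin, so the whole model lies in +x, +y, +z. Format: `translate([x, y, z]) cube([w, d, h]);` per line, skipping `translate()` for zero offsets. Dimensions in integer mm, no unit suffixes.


cube([164, 497, 8]);
translate([0, 0, 8]) cube([164, 8, 124]);
translate([0, 489, 8]) cube([164, 8, 124]);
translate([0, 8, 8]) cube([8, 481, 124]);
translate([156, 8, 8]) cube([8, 481, 124]);


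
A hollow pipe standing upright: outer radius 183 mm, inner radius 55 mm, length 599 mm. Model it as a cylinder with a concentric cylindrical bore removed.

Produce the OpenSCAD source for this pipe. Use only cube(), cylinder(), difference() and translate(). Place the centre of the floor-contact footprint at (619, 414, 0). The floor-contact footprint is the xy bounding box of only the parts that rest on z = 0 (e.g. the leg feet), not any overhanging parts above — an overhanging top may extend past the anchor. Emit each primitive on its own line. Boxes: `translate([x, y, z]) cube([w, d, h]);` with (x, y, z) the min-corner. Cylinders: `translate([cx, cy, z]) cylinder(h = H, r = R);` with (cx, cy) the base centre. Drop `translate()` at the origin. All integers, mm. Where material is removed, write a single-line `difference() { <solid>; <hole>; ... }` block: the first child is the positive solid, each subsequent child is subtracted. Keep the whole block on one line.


difference() { translate([619, 414, 0]) cylinder(h = 599, r = 183); translate([619, 414, 0]) cylinder(h = 599, r = 55); }


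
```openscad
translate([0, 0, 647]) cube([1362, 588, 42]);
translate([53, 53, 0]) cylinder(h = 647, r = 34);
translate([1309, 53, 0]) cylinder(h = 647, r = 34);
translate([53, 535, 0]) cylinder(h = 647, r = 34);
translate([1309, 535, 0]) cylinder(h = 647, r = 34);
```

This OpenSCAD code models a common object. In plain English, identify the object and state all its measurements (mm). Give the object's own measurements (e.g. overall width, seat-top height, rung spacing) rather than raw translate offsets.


A table: top 1362 mm (x) × 588 mm (y), 42 mm thick, upper face at z = 689 mm, on four round legs of 68 mm diameter, each leg's bounding box inset 19 mm from the nearest pair of top edges from z = 0 to the bottom of the top.


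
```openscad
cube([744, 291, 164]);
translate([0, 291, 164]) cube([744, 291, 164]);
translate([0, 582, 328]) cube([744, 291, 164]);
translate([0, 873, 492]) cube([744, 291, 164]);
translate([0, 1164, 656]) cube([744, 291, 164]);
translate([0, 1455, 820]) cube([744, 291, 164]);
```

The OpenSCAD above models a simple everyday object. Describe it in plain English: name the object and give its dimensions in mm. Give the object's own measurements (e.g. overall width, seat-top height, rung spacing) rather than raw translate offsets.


A straight staircase of 6 solid steps. Each step is 744 mm wide (x), 291 mm deep (y, the going) and 164 mm tall (the rise). The first step rests on the floor; each subsequent step sits one going further in +y and one rise higher in +z, directly behind and above the previous step with no overlap.


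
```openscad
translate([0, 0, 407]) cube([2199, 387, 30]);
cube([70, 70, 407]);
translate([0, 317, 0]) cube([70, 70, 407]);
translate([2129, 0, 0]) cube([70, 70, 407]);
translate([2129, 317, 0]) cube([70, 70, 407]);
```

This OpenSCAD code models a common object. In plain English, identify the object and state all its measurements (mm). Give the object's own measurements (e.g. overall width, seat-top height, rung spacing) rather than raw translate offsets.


A bench: a 2199×387 mm seat slab, 30 mm thick, top at z = 437 mm, on four 70×70 mm square legs flush with the seat corners and standing on z = 0.


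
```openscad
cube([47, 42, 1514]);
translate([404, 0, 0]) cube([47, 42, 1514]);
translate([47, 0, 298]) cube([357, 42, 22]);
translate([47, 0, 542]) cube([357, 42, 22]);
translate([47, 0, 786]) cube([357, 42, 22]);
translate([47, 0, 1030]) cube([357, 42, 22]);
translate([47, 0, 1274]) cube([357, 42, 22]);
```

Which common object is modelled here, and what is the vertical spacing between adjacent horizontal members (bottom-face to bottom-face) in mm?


A ladder. The rung spacing is 244 mm.

Two tall 47×42 posts with 5 short bars between them — a ladder. Adjacent rungs sit at z = 298 and z = 542, so the spacing is 542 − 298 = 244 mm.


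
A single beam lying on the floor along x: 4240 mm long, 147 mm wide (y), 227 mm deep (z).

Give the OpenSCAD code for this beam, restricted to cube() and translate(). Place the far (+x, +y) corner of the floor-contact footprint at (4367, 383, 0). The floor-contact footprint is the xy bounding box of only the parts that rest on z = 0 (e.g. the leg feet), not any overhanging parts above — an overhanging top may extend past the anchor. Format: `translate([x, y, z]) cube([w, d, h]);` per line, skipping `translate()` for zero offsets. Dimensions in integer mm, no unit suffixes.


translate([127, 236, 0]) cube([4240, 147, 227]);


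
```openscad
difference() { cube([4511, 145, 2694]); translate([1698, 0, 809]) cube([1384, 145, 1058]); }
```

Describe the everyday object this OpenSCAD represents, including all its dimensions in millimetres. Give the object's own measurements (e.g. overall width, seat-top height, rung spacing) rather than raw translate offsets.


A wall 4511 mm long (x), 145 mm thick (y), 2694 mm tall, with a rectangular window opening cut through it. The opening is 1384 mm wide and 1058 mm tall; its sill is at z = 809 mm and its near (−x) edge is 1698 mm from the wall's −x end. The opening passes through the full wall thickness.


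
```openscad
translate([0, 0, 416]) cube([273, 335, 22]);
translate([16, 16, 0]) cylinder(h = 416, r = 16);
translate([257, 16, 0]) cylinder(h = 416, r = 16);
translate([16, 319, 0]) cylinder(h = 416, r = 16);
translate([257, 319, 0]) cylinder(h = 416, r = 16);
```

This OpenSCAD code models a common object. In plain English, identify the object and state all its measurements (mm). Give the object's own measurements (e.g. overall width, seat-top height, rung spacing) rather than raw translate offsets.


A four-legged stool. The seat is a 273×335×22 mm slab whose top surface is at z = 438 mm; four round legs, each 32 mm in diameter, run from the floor (z = 0) to the underside of the seat, each leg's axis is inset half a diameter from the nearest pair of seat edges (so the leg's bounding box is flush with the corner).


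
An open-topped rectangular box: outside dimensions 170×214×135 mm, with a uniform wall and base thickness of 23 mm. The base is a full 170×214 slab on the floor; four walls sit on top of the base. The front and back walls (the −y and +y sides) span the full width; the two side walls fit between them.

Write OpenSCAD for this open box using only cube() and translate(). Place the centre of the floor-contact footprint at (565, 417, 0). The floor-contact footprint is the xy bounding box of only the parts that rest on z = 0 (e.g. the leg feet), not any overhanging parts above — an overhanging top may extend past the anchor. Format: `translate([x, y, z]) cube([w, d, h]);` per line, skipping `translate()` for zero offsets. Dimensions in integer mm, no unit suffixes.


translate([480, 310, 0]) cube([170, 214, 23]);
translate([480, 310, 23]) cube([170, 23, 112]);
translate([480, 501, 23]) cube([170, 23, 112]);
translate([480, 333, 23]) cube([23, 168, 112]);
translate([627, 333, 23]) cube([23, 168, 112]);


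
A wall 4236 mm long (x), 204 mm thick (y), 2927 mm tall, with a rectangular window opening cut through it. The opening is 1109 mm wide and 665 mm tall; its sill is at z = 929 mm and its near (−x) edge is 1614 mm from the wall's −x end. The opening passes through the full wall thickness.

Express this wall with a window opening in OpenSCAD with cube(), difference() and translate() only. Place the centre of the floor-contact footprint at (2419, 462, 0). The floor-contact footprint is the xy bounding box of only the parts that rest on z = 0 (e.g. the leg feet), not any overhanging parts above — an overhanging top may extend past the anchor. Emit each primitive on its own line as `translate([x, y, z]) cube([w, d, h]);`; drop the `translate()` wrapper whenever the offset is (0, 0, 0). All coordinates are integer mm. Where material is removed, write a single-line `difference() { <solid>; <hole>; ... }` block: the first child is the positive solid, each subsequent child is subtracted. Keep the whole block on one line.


difference() { translate([301, 360, 0]) cube([4236, 204, 2927]); translate([1915, 360, 929]) cube([1109, 204, 665]); }


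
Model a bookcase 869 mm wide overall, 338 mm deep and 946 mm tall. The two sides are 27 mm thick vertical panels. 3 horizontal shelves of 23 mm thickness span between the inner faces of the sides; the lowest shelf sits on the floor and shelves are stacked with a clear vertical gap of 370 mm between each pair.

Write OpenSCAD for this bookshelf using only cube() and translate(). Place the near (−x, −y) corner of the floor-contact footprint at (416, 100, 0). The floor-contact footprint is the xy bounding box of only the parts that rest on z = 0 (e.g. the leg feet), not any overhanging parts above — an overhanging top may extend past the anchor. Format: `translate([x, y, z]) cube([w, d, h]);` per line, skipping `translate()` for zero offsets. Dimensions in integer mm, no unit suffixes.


translate([416, 100, 0]) cube([27, 338, 946]);
translate([1258, 100, 0]) cube([27, 338, 946]);
translate([443, 100, 0]) cube([815, 338, 23]);
translate([443, 100, 393]) cube([815, 338, 23]);
translate([443, 100, 786]) cube([815, 338, 23]);


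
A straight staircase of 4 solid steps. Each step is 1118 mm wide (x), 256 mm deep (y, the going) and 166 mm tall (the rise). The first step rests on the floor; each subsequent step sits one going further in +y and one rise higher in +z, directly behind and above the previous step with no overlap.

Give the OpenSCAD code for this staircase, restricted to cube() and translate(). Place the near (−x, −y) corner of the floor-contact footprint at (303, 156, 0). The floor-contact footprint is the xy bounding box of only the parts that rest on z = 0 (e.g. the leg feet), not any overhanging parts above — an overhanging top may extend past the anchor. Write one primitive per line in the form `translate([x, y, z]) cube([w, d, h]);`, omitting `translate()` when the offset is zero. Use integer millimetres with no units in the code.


translate([303, 156, 0]) cube([1118, 256, 166]);
translate([303, 412, 166]) cube([1118, 256, 166]);
translate([303, 668, 332]) cube([1118, 256, 166]);
translate([303, 924, 498]) cube([1118, 256, 166]);


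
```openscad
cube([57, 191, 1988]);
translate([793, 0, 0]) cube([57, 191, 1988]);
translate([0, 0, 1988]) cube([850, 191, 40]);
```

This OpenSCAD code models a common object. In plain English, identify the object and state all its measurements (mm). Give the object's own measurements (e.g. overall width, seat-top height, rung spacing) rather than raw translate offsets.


A door frame. The clear opening is 736 mm wide and 1988 mm high. Two 57 mm wide jambs, 191 mm deep, stand either side of the opening from the floor to the top of the opening. A 40 mm thick head sits across the top of both jambs, spanning the full outside width of the frame.


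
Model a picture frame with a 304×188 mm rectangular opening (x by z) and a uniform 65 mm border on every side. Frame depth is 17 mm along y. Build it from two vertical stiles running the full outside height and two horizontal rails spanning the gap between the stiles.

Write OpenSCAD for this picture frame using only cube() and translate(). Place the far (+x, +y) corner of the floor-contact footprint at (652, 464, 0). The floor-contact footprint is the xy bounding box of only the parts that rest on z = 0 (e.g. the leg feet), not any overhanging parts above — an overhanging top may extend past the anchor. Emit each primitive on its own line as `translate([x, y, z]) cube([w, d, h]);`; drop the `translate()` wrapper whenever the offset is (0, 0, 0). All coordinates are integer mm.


translate([218, 447, 0]) cube([65, 17, 318]);
translate([587, 447, 0]) cube([65, 17, 318]);
translate([283, 447, 0]) cube([304, 17, 65]);
translate([283, 447, 253]) cube([304, 17, 65]);


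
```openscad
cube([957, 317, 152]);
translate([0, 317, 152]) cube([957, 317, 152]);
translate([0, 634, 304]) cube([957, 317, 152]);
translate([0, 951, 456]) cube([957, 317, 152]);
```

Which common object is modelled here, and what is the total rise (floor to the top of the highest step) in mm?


A staircase. The total rise is 608 mm.

4 identical blocks, each offset up and back from the previous — a staircase. Each step is 152 mm tall and there are 4 of them, so the total rise is 4 × 152 = 608 mm.


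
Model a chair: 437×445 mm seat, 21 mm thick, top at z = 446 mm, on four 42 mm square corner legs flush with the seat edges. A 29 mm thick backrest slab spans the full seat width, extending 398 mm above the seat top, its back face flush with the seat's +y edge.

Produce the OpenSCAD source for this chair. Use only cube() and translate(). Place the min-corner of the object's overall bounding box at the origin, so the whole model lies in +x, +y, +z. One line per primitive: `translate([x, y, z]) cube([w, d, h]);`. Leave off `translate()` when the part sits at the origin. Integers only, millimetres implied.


translate([0, 0, 425]) cube([437, 445, 21]);
cube([42, 42, 425]);
translate([395, 0, 0]) cube([42, 42, 425]);
translate([0, 403, 0]) cube([42, 42, 425]);
translate([395, 403, 0]) cube([42, 42, 425]);
translate([0, 416, 446]) cube([437, 29, 398]);


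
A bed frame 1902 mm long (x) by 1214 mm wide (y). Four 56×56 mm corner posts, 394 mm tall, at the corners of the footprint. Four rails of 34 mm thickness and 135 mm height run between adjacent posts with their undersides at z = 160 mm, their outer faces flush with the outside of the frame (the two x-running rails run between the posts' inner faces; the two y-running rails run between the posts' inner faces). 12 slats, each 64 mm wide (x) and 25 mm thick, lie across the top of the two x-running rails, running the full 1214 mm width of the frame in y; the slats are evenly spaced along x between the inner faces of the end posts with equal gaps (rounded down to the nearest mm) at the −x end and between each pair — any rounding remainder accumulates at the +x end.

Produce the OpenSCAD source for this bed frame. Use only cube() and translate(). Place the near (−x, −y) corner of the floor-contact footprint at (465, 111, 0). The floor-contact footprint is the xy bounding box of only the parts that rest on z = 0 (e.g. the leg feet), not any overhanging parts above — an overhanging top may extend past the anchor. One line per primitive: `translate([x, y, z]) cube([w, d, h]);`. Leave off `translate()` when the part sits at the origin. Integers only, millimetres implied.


// slat z = rail_z + rail_h = 160 + 135 = 295
// slat gap = ⌊(1790 − 12·64) / 13⌋ = 78
translate([465, 111, 0]) cube([56, 56, 394]);
translate([465, 1269, 0]) cube([56, 56, 394]);
translate([2311, 111, 0]) cube([56, 56, 394]);
translate([2311, 1269, 0]) cube([56, 56, 394]);
translate([521, 111, 160]) cube([1790, 34, 135]);
translate([521, 1291, 160]) cube([1790, 34, 135]);
translate([465, 167, 160]) cube([34, 1102, 135]);
translate([2333, 167, 160]) cube([34, 1102, 135]);
translate([599, 111, 295]) cube([64, 1214, 25]);
translate([741, 111, 295]) cube([64, 1214, 25]);
translate([883, 111, 295]) cube([64, 1214, 25]);
translate([1025, 111, 295]) cube([64, 1214, 25]);
translate([1167, 111, 295]) cube([64, 1214, 25]);
translate([1309, 111, 295]) cube([64, 1214, 25]);
translate([1451, 111, 295]) cube([64, 1214, 25]);
translate([1593, 111, 295]) cube([64, 1214, 25]);
translate([1735, 111, 295]) cube([64, 1214, 25]);
translate([1877, 111, 295]) cube([64, 1214, 25]);
translate([2019, 111, 295]) cube([64, 1214, 25]);
translate([2161, 111, 295]) cube([64, 1214, 25]);


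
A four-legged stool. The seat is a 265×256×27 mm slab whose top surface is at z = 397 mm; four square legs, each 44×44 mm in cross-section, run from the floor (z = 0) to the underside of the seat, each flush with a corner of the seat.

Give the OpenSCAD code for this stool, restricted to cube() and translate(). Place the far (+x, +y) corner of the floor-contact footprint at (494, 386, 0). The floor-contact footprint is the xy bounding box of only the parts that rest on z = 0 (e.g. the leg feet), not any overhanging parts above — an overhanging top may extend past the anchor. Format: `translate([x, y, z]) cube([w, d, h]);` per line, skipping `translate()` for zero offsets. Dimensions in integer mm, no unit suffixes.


translate([229, 130, 370]) cube([265, 256, 27]);
translate([229, 130, 0]) cube([44, 44, 370]);
translate([450, 130, 0]) cube([44, 44, 370]);
translate([229, 342, 0]) cube([44, 44, 370]);
translate([450, 342, 0]) cube([44, 44, 370]);


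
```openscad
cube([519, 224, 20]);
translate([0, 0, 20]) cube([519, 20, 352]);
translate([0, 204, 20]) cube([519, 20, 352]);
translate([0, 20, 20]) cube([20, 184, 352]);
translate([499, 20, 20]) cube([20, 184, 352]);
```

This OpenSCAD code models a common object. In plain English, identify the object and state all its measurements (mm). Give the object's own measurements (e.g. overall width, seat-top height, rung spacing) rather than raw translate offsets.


An open-topped rectangular box: outside dimensions 519×224×372 mm, with a uniform wall and base thickness of 20 mm. The base is a full 519×224 slab on the floor; four walls sit on top of the base. The front and back walls (the −y and +y sides) span the full width; the two side walls fit between them.


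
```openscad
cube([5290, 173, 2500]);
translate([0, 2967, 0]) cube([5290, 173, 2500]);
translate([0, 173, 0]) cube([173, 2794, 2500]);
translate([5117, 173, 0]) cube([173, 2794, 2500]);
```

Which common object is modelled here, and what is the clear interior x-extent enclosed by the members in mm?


A house (or room) frame. The interior width is 4944 mm.

Four 2500 mm walls enclosing a rectangle with no floor or roof — a room or house frame. Outside width is 5290 mm and wall thickness is 173 mm, so the interior width is 5290 − 2 × 173 = 4944 mm.


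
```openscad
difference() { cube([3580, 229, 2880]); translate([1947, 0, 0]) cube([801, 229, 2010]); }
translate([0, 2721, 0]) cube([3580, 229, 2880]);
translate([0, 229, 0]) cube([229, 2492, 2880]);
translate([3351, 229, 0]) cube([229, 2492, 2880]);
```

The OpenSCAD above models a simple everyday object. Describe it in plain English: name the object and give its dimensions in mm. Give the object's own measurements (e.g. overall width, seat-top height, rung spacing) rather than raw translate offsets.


A single room: four walls, each 2880 mm tall and 229 mm thick, enclosing an outside footprint 3580×2950 mm (x × y), no floor or roof. The front and back walls (−y and +y sides) run the full x-width; the side walls fit between their inner faces. A door opening 801 mm wide and 2010 mm tall is cut through the front wall from the floor up, its −x edge 1947 mm from the wall's −x end.


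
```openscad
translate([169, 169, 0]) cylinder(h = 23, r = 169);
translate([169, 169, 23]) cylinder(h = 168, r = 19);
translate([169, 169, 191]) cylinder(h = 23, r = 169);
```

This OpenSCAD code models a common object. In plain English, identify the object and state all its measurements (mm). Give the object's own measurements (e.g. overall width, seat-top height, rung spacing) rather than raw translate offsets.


A spool: two coaxial disc flanges of radius 169 mm and thickness 23 mm, joined by a core cylinder of radius 19 mm and height 168 mm. The lower flange rests on z = 0 and the three cylinders share a vertical axis.


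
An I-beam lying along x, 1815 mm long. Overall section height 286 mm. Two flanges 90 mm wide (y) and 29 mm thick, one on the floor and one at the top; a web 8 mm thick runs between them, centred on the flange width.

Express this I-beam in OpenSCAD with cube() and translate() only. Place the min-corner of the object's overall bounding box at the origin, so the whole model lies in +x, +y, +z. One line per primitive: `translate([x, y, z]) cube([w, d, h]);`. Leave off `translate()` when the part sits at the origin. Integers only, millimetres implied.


cube([1815, 90, 29]);
translate([0, 41, 29]) cube([1815, 8, 228]);
translate([0, 0, 257]) cube([1815, 90, 29]);


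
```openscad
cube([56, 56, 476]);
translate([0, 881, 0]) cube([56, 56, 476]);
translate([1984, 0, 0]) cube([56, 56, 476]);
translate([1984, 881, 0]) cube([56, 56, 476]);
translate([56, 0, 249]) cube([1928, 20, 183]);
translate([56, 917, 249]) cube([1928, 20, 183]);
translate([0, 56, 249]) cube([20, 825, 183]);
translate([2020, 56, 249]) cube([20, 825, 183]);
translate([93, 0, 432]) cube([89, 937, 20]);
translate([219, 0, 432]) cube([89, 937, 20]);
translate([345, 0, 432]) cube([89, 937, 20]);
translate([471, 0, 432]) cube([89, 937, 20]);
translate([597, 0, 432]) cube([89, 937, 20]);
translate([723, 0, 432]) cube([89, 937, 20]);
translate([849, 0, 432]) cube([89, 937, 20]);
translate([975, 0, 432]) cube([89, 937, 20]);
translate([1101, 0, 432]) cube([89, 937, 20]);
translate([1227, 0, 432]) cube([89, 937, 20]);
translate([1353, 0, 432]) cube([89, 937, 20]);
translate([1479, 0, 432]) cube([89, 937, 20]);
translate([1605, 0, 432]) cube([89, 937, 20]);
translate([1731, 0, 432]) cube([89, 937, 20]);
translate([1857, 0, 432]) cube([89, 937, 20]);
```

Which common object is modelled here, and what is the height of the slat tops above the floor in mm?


A bed frame. The slat-top height is 452 mm.

Four posts, four rails, and a row of slats — a bed frame. Slats sit on the rails at z = 249 + 183 = 432; with slat thickness 20, the top is 452 mm.


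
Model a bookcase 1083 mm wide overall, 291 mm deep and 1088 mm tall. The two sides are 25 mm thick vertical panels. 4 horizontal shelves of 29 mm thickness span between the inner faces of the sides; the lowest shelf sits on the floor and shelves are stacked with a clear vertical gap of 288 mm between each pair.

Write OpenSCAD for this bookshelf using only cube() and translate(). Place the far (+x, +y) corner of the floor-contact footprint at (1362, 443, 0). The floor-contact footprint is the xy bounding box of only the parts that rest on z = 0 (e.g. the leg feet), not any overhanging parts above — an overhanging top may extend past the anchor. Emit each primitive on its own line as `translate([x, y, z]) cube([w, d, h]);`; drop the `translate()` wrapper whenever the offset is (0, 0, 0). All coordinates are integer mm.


translate([279, 152, 0]) cube([25, 291, 1088]);
translate([1337, 152, 0]) cube([25, 291, 1088]);
translate([304, 152, 0]) cube([1033, 291, 29]);
translate([304, 152, 317]) cube([1033, 291, 29]);
translate([304, 152, 634]) cube([1033, 291, 29]);
translate([304, 152, 951]) cube([1033, 291, 29]);


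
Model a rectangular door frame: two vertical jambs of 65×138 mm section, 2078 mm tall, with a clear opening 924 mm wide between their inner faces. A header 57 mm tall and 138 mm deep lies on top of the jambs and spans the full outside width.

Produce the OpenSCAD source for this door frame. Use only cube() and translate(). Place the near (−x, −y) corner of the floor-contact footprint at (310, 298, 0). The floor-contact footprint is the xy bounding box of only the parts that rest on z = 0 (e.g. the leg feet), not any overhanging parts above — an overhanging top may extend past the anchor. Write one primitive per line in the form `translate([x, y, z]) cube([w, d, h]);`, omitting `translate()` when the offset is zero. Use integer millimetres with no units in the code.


translate([310, 298, 0]) cube([65, 138, 2078]);
translate([1299, 298, 0]) cube([65, 138, 2078]);
translate([310, 298, 2078]) cube([1054, 138, 57]);


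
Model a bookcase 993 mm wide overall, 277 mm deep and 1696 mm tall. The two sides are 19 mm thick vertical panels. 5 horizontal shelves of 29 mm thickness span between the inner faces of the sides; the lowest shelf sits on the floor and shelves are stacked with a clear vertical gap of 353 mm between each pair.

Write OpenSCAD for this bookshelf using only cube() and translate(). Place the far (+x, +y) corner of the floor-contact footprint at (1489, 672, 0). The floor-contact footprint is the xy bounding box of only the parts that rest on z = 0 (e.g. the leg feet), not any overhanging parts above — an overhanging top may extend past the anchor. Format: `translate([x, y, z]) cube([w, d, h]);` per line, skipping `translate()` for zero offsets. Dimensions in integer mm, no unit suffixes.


translate([496, 395, 0]) cube([19, 277, 1696]);
translate([1470, 395, 0]) cube([19, 277, 1696]);
translate([515, 395, 0]) cube([955, 277, 29]);
translate([515, 395, 382]) cube([955, 277, 29]);
translate([515, 395, 764]) cube([955, 277, 29]);
translate([515, 395, 1146]) cube([955, 277, 29]);
translate([515, 395, 1528]) cube([955, 277, 29]);


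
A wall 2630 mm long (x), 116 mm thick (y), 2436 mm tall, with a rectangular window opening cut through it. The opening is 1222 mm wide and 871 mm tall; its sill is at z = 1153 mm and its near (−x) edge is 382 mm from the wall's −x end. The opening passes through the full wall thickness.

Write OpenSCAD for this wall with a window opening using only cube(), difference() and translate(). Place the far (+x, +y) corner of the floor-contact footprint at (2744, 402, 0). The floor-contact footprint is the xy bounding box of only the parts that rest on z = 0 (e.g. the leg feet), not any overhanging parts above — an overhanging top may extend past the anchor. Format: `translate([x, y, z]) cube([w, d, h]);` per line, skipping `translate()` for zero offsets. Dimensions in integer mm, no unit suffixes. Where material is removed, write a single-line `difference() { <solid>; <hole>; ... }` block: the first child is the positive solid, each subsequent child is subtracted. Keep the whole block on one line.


difference() { translate([114, 286, 0]) cube([2630, 116, 2436]); translate([496, 286, 1153]) cube([1222, 116, 871]); }


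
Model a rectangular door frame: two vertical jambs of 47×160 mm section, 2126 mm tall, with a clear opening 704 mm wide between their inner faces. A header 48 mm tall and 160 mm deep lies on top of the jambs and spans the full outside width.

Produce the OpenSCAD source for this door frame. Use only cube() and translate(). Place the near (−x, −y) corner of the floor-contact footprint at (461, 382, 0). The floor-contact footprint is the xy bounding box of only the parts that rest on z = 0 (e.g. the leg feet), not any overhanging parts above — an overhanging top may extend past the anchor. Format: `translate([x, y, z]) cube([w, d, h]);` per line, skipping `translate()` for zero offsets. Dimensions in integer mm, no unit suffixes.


translate([461, 382, 0]) cube([47, 160, 2126]);
translate([1212, 382, 0]) cube([47, 160, 2126]);
translate([461, 382, 2126]) cube([798, 160, 48]);


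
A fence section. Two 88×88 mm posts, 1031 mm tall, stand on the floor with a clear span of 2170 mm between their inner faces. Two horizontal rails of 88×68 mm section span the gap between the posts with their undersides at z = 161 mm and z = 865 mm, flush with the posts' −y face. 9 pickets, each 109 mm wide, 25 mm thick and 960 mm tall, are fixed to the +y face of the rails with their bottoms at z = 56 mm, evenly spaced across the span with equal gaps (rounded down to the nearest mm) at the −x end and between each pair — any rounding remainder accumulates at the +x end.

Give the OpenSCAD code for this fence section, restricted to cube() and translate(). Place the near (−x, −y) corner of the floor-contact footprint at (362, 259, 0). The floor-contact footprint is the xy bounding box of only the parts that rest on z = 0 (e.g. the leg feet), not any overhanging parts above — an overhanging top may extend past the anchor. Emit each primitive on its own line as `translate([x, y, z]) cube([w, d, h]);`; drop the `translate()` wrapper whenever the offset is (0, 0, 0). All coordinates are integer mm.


translate([362, 259, 0]) cube([88, 88, 1031]);
translate([2620, 259, 0]) cube([88, 88, 1031]);
translate([450, 259, 161]) cube([2170, 88, 68]);
translate([450, 259, 865]) cube([2170, 88, 68]);
translate([568, 347, 56]) cube([109, 25, 960]);
translate([795, 347, 56]) cube([109, 25, 960]);
translate([1022, 347, 56]) cube([109, 25, 960]);
translate([1249, 347, 56]) cube([109, 25, 960]);
translate([1476, 347, 56]) cube([109, 25, 960]);
translate([1703, 347, 56]) cube([109, 25, 960]);
translate([1930, 347, 56]) cube([109, 25, 960]);
translate([2157, 347, 56]) cube([109, 25, 960]);
translate([2384, 347, 56]) cube([109, 25, 960]);


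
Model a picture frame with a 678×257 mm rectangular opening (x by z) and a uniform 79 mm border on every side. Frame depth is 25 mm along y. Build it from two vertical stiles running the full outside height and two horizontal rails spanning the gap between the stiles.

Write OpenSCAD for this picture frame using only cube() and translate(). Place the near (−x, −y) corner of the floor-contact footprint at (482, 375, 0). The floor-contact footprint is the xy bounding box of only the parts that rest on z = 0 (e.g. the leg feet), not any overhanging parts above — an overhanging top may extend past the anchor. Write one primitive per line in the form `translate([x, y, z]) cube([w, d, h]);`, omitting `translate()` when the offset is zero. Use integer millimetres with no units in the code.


translate([482, 375, 0]) cube([79, 25, 415]);
translate([1239, 375, 0]) cube([79, 25, 415]);
translate([561, 375, 0]) cube([678, 25, 79]);
translate([561, 375, 336]) cube([678, 25, 79]);
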